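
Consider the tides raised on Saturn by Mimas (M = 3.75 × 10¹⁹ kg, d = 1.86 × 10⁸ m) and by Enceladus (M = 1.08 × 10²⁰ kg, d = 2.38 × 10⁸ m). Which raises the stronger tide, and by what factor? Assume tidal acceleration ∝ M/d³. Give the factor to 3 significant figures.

Enceladus, by a factor of ≈ 1.37

The tide-raising term goes as M/d³ (the gradient of a 1/d² field).
Mimas: (3.75 × 10¹⁹) / (1.86 × 10⁸)³ = 5.828 × 10⁻⁶
Enceladus: (1.08 × 10²⁰) / (2.38 × 10⁸)³ = 8.011 × 10⁻⁶
Ratio (larger/smaller) = 1.37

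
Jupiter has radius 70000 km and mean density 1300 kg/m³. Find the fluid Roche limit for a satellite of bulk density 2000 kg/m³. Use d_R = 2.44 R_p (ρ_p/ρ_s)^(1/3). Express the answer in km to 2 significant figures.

1.5 × 10⁵ km

d_R = 2.44 × 70000 km × (1300/2000)^(1/3)
    = 1.5 × 10⁵ km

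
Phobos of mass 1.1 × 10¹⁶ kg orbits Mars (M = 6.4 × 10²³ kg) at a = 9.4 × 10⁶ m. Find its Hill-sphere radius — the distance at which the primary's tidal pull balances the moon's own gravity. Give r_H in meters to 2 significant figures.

r_H ≈ a (m/3M)^(1/3)
    = (9.4 × 10⁶) × (1.1 × 10¹⁶ / (3 × 6.4 × 10²³))^(1/3)
    = 1.7 × 10⁴ m

1.7 × 10⁴ m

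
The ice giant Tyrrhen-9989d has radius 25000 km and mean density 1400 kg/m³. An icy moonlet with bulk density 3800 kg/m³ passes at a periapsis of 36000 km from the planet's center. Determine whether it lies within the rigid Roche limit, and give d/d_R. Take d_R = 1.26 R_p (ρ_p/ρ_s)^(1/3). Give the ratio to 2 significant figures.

outside; d/d_R ≈ 1.6

d_R = 1.26 × (25000 km) × (1400/3800)^(1/3) = 22580 km
d/d_R = (36000) / (22580) = 1.6
Since d/d_R > 1, the body is outside the Roche limit.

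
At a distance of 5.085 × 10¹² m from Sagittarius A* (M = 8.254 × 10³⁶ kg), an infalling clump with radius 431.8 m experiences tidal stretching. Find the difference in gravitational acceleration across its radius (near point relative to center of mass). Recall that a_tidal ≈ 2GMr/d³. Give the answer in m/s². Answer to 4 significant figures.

3.618 × 10⁻⁹ m/s²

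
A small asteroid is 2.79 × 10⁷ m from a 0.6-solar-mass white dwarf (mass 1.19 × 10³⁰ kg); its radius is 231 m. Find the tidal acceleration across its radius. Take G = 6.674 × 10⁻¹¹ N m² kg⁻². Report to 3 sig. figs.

1.69 m/s²

Δg = 2GMr/d³
   = 2 × (6.674 × 10⁻¹¹) × (1.19 × 10³⁰) × (231) / (2.79 × 10⁷)³
   = 1.69 m/s²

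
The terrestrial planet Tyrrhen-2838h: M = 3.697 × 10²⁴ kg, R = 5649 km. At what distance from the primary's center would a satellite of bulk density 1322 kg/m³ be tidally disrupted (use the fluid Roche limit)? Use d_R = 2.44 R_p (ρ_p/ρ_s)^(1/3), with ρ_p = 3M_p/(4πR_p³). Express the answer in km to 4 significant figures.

ρ_p = 3M_p/(4πR_p³) = 3 × (3.697 × 10²⁴) / (4π × (5.649 × 10⁶ m)³) = 4896 kg/m³
d_R = 2.44 × 5649 km × (4896/1322)^(1/3)
    = 21330 km

21330 km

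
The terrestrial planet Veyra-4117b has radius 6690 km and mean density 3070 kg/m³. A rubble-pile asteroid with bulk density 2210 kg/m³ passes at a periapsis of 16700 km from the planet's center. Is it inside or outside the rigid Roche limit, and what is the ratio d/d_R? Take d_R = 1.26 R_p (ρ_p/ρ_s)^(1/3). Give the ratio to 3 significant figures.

d_R = 1.26 × (6690 km) × (3070/2210)^(1/3) = 9405 km
d/d_R = (16700) / (9405) = 1.78
Since d/d_R > 1, the body is outside the Roche limit.

outside; d/d_R ≈ 1.78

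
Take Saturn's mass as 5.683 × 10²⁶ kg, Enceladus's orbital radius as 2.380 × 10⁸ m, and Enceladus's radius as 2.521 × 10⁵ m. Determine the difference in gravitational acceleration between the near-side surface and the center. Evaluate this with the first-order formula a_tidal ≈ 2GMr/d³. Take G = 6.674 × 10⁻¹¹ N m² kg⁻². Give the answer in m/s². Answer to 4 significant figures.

Δa = 2GMr/d³
   = 2 × (6.674 × 10⁻¹¹) × (5.683 × 10²⁶) × (2.521 × 10⁵) / (2.380 × 10⁸)³
   = 1.419 × 10⁻³ m/s²

1.419 × 10⁻³ m/s²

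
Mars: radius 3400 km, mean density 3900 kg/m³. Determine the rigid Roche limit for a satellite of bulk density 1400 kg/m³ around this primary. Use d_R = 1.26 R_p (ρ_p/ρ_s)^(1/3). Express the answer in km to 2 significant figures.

d_R = 1.26 × 3400 km × (3900/1400)^(1/3)
    = 6000 km

6000 km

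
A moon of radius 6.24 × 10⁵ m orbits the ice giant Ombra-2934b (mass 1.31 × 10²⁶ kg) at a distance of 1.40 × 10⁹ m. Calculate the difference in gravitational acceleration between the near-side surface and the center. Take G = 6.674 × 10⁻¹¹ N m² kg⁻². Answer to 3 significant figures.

3.98 × 10⁻⁶ m/s²

a_tidal = 2GMr/d³
        = 2 × (6.674 × 10⁻¹¹) × (1.31 × 10²⁶) × (6.24 × 10⁵) / (1.40 × 10⁹)³
        = 3.98 × 10⁻⁶ m/s²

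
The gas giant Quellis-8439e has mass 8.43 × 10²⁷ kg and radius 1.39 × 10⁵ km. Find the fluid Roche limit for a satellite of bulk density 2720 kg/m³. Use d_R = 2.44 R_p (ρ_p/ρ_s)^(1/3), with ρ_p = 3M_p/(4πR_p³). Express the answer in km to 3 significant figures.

ρ_p = 3M_p/(4πR_p³) = 3 × (8.43 × 10²⁷) / (4π × (1.39 × 10⁸ m)³) = 749 kg/m³
d_R = 2.44 × 1.39 × 10⁵ km × (749/2720)^(1/3)
    = 2.21 × 10⁵ km

2.21 × 10⁵ km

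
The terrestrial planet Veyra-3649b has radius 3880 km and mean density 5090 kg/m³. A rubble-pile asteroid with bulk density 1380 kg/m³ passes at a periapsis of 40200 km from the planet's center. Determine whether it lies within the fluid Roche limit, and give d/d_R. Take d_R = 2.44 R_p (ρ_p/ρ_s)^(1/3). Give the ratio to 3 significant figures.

outside; d/d_R ≈ 2.75

d_R = 2.44 × (3880 km) × (5090/1380)^(1/3) = 14630 km
d/d_R = (40200) / (14630) = 2.75
Since d/d_R > 1, the body is outside the Roche limit.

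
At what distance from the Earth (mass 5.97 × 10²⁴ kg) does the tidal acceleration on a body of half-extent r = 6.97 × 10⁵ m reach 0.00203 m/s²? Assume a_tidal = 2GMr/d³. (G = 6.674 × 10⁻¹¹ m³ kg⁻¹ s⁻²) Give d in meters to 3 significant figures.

2GMr/d³ = a_tidal  ⇒  d = (2GMr / a_tidal)^(1/3)
d = (2 × 6.674×10⁻¹¹ × (5.97 × 10²⁴) × (6.97 × 10⁵) / (0.00203))^(1/3)
  = 6.49 × 10⁷ m

6.49 × 10⁷ m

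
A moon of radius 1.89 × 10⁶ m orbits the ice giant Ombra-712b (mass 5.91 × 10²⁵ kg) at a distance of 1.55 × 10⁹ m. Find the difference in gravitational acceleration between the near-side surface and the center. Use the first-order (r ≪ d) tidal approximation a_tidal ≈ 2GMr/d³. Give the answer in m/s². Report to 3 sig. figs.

4.00 × 10⁻⁶ m/s²

Differencing GM/(d−r)² and GM/d² to first order in r/d gives 2GMr/d³.
Δa = 2GMr/d³
   = 2 × (6.674 × 10⁻¹¹) × (5.91 × 10²⁵) × (1.89 × 10⁶) / (1.55 × 10⁹)³
   = 4.00 × 10⁻⁶ m/s²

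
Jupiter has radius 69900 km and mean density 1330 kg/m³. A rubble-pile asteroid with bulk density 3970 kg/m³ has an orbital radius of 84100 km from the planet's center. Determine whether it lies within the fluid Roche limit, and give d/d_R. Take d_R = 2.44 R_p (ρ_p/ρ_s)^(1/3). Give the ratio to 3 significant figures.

inside; d/d_R ≈ 0.710

d_R = 2.44 × (69900 km) × (1330/3970)^(1/3) = 1.185 × 10⁵ km
d/d_R = (84100) / (1.185 × 10⁵) = 0.710
Since d/d_R < 1, the body is inside the Roche limit.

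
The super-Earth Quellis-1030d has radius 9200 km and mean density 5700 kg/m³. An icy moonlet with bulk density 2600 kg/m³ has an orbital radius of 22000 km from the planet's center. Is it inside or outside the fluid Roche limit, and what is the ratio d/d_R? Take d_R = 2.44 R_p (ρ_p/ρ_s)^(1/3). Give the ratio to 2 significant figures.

d_R = 2.44 × (9200 km) × (5700/2600)^(1/3) = 29160 km
d/d_R = (22000) / (29160) = 0.75
Since d/d_R < 1, the body is inside the Roche limit.

inside; d/d_R ≈ 0.75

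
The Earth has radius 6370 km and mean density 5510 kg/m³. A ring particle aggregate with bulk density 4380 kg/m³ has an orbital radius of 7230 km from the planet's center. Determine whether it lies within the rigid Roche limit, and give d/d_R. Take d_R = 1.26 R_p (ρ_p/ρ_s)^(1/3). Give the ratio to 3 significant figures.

d_R = 1.26 × (6370 km) × (5510/4380)^(1/3) = 8664 km
d/d_R = (7230) / (8664) = 0.834
Since d/d_R < 1, the body is inside the Roche limit.

inside; d/d_R ≈ 0.834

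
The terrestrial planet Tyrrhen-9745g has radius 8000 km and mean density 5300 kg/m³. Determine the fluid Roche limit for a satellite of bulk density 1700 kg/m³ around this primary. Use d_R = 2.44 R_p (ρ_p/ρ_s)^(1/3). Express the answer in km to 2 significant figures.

29000 km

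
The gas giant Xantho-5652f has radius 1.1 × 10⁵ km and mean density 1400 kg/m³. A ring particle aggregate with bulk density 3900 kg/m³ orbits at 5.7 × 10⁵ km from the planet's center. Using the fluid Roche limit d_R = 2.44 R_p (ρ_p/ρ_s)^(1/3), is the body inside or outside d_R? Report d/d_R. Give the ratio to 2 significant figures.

d_R = 2.44 × (1.1 × 10⁵ km) × (1400/3900)^(1/3) = 1.908 × 10⁵ km
d/d_R = (5.7 × 10⁵) / (1.908 × 10⁵) = 3.0
Since d/d_R > 1, the body is outside the Roche limit.

outside; d/d_R ≈ 3.0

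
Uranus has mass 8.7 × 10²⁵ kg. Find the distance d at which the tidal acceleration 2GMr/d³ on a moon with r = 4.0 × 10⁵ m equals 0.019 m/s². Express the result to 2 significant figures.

6.3 × 10⁷ m

2GMr/d³ = a_tidal  ⇒  d = (2GMr / a_tidal)^(1/3)
d = (2 × 6.674×10⁻¹¹ × (8.7 × 10²⁵) × (4.0 × 10⁵) / (0.019))^(1/3)
  = 6.3 × 10⁷ m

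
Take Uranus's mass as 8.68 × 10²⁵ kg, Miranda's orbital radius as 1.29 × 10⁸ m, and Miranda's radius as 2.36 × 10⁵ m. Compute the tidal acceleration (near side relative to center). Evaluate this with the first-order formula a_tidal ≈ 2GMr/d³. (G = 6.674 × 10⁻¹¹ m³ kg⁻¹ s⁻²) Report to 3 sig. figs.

1.27 × 10⁻³ m/s²

Since r ≪ d, expand the inverse-square field across one radius to get the leading 2GMr/d³ term.
Δg = 2GMr/d³
   = 2 × (6.674 × 10⁻¹¹) × (8.68 × 10²⁵) × (2.36 × 10⁵) / (1.29 × 10⁸)³
   = 1.27 × 10⁻³ m/s²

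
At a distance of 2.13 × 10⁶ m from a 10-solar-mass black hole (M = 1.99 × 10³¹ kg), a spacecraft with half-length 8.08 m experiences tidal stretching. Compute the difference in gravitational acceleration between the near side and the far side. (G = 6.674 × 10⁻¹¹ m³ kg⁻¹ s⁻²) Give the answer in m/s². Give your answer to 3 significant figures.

a_tidal = 4GMr/d³
        = 4 × (6.674 × 10⁻¹¹) × (1.99 × 10³¹) × (8.08) / (2.13 × 10⁶)³
        = 4.44 × 10³ m/s²

4.44 × 10³ m/s²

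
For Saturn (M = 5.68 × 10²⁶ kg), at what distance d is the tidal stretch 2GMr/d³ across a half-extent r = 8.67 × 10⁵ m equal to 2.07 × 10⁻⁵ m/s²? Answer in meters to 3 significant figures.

2GMr/d³ = a_tidal  ⇒  d = (2GMr / a_tidal)^(1/3)
d = (2 × 6.674×10⁻¹¹ × (5.68 × 10²⁶) × (8.67 × 10⁵) / (2.07 × 10⁻⁵))^(1/3)
  = 1.47 × 10⁹ m

1.47 × 10⁹ m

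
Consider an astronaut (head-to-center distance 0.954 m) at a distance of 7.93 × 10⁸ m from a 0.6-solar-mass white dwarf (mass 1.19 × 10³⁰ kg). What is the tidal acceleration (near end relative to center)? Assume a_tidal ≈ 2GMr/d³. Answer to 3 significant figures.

Since r ≪ d, expand the inverse-square field across one radius to get the leading 2GMr/d³ term.
Δa = 2GMr/d³
   = 2 × (6.674 × 10⁻¹¹) × (1.19 × 10³⁰) × (0.954) / (7.93 × 10⁸)³
   = 3.04 × 10⁻⁷ m/s²

3.04 × 10⁻⁷ m/s²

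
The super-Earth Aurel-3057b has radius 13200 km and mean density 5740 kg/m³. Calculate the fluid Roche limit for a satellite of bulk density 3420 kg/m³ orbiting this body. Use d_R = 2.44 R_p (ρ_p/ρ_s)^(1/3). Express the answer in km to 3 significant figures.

38300 km

d_R = 2.44 × 13200 km × (5740/3420)^(1/3)
    = 38300 km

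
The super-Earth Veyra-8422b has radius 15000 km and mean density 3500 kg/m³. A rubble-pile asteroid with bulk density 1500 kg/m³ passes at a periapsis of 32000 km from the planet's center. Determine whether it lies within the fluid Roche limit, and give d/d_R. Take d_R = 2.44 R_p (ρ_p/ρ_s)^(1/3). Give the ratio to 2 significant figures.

inside; d/d_R ≈ 0.66

d_R = 2.44 × (15000 km) × (3500/1500)^(1/3) = 48540 km
d/d_R = (32000) / (48540) = 0.66
Since d/d_R < 1, the body is inside the Roche limit.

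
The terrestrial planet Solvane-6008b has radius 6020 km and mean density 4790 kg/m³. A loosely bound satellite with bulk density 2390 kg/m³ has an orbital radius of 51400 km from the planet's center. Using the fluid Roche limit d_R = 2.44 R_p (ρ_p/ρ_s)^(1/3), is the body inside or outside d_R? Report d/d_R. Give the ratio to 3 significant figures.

outside; d/d_R ≈ 2.78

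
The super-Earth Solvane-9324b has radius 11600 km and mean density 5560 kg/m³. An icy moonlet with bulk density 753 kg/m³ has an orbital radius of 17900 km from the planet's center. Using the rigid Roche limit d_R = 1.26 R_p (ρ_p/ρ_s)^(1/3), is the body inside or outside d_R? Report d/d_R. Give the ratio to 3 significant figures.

inside; d/d_R ≈ 0.629

d_R = 1.26 × (11600 km) × (5560/753)^(1/3) = 28460 km
d/d_R = (17900) / (28460) = 0.629
Since d/d_R < 1, the body is inside the Roche limit.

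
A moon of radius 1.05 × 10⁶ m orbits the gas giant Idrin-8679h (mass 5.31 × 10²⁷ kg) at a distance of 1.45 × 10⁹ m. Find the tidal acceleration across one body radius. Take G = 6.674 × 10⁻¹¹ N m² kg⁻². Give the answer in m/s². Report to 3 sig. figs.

Since r ≪ d, expand the inverse-square field across one radius to get the leading 2GMr/d³ term.
Δa = 2GMr/d³
   = 2 × (6.674 × 10⁻¹¹) × (5.31 × 10²⁷) × (1.05 × 10⁶) / (1.45 × 10⁹)³
   = 2.44 × 10⁻⁴ m/s²

2.44 × 10⁻⁴ m/s²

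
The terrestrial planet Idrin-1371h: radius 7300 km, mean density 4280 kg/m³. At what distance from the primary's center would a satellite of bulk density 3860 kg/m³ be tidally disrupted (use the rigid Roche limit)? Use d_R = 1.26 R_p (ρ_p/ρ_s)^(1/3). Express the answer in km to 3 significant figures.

9520 km

d_R = 1.26 × 7300 km × (4280/3860)^(1/3)
    = 9520 km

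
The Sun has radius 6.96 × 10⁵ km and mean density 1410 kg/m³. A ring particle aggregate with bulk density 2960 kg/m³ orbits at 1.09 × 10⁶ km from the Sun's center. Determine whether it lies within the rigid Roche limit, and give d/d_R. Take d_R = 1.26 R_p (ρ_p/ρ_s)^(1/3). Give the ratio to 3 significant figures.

outside; d/d_R ≈ 1.59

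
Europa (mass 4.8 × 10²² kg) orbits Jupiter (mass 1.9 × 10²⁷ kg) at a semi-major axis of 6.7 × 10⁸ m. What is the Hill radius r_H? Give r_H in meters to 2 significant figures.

1.4 × 10⁷ m

r_H ≈ a (m/3M)^(1/3)
    = (6.7 × 10⁸) × (4.8 × 10²² / (3 × 1.9 × 10²⁷))^(1/3)
    = 1.4 × 10⁷ m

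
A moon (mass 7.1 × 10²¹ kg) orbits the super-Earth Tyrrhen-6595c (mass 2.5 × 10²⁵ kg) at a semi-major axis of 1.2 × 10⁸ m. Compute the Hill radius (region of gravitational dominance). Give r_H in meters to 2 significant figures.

5.5 × 10⁶ m

r_H ≈ a (m/3M)^(1/3)
    = (1.2 × 10⁸) × (7.1 × 10²¹ / (3 × 2.5 × 10²⁵))^(1/3)
    = 5.5 × 10⁶ m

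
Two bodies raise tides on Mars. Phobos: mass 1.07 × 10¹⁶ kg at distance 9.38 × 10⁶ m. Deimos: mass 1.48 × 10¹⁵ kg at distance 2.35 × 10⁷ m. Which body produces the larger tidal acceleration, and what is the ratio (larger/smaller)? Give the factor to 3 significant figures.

The tide-raising term goes as M/d³ (the gradient of a 1/d² field).
Phobos: (1.07 × 10¹⁶) / (9.38 × 10⁶)³ = 1.297 × 10⁻⁵
Deimos: (1.48 × 10¹⁵) / (2.35 × 10⁷)³ = 1.140 × 10⁻⁷
Ratio (larger/smaller) = 114

Phobos, by a factor of ≈ 114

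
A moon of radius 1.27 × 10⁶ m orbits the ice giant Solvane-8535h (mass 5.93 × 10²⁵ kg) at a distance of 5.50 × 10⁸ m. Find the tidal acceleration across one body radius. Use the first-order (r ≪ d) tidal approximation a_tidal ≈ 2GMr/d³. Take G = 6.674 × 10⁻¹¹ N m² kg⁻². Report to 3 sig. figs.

Differencing GM/(d−r)² and GM/d² to first order in r/d gives 2GMr/d³.
a_tidal = 2GMr/d³
        = 2 × (6.674 × 10⁻¹¹) × (5.93 × 10²⁵) × (1.27 × 10⁶) / (5.50 × 10⁸)³
        = 6.04 × 10⁻⁵ m/s²

6.04 × 10⁻⁵ m/s²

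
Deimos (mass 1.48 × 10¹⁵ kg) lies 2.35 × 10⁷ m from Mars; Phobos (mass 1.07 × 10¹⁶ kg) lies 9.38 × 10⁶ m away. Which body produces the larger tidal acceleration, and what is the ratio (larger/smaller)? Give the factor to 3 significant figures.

Phobos, by a factor of ≈ 114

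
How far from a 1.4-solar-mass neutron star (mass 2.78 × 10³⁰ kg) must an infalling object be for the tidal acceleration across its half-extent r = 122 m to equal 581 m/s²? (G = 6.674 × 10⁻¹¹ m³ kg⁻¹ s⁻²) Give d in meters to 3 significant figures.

2GMr/d³ = a_tidal  ⇒  d = (2GMr / a_tidal)^(1/3)
d = (2 × 6.674×10⁻¹¹ × (2.78 × 10³⁰) × (122) / (581))^(1/3)
  = 4.27 × 10⁶ m

4.27 × 10⁶ m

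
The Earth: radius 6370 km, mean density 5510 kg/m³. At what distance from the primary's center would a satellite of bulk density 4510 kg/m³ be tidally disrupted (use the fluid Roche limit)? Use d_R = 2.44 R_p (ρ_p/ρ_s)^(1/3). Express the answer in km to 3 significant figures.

d_R = 2.44 × 6370 km × (5510/4510)^(1/3)
    = 16600 km

16600 km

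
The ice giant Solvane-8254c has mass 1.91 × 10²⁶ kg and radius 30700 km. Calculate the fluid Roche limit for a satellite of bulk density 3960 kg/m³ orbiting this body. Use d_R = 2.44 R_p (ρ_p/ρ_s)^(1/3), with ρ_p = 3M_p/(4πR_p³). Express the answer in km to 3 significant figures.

55100 km

ρ_p = 3M_p/(4πR_p³) = 3 × (1.91 × 10²⁶) / (4π × (3.07 × 10⁷ m)³) = 1580 kg/m³
d_R = 2.44 × 30700 km × (1580/3960)^(1/3)
    = 55100 km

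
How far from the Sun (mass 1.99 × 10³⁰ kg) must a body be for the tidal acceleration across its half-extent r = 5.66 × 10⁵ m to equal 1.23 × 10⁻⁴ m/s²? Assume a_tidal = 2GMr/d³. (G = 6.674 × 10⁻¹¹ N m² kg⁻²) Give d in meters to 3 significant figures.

1.07 × 10¹⁰ m

2GMr/d³ = a_tidal  ⇒  d = (2GMr / a_tidal)^(1/3)
d = (2 × 6.674×10⁻¹¹ × (1.99 × 10³⁰) × (5.66 × 10⁵) / (1.23 × 10⁻⁴))^(1/3)
  = 1.07 × 10¹⁰ m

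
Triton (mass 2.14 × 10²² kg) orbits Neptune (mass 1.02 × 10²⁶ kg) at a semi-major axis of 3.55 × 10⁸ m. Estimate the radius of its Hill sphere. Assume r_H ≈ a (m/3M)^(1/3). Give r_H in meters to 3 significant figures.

1.46 × 10⁷ m

r_H ≈ a (m/3M)^(1/3)
    = (3.55 × 10⁸) × (2.14 × 10²² / (3 × 1.02 × 10²⁶))^(1/3)
    = 1.46 × 10⁷ m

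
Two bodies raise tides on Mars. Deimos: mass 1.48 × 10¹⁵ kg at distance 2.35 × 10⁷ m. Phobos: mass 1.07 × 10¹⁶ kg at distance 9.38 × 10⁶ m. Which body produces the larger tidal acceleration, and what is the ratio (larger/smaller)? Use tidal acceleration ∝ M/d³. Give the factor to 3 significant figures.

Compare M/d³ for the two perturbers:
Deimos: (1.48 × 10¹⁵) / (2.35 × 10⁷)³ = 1.140 × 10⁻⁷
Phobos: (1.07 × 10¹⁶) / (9.38 × 10⁶)³ = 1.297 × 10⁻⁵
Ratio (larger/smaller) = 114

Phobos, by a factor of ≈ 114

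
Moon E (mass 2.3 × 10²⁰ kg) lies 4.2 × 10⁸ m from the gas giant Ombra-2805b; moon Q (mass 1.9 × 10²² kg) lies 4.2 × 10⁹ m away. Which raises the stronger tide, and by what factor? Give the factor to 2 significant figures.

Moon E, by a factor of ≈ 12

The tide-raising term goes as M/d³ (the gradient of a 1/d² field).
Moon E: (2.3 × 10²⁰) / (4.2 × 10⁸)³ = 3.104 × 10⁻⁶
Moon Q: (1.9 × 10²²) / (4.2 × 10⁹)³ = 2.565 × 10⁻⁷
Ratio (larger/smaller) = 12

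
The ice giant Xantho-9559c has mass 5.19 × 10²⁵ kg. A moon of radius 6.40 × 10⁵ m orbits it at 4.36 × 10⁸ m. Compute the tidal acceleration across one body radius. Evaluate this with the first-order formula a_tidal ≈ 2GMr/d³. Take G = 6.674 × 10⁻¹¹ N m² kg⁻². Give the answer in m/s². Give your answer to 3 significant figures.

5.35 × 10⁻⁵ m/s²

Δg = 2GMr/d³
   = 2 × (6.674 × 10⁻¹¹) × (5.19 × 10²⁵) × (6.40 × 10⁵) / (4.36 × 10⁸)³
   = 5.35 × 10⁻⁵ m/s²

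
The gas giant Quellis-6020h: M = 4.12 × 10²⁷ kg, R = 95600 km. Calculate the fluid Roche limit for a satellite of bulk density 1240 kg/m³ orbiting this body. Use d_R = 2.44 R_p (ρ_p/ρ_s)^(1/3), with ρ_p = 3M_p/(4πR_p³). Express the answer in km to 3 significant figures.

ρ_p = 3M_p/(4πR_p³) = 3 × (4.12 × 10²⁷) / (4π × (9.56 × 10⁷ m)³) = 1130 kg/m³
d_R = 2.44 × 95600 km × (1130/1240)^(1/3)
    = 2.26 × 10⁵ km

2.26 × 10⁵ km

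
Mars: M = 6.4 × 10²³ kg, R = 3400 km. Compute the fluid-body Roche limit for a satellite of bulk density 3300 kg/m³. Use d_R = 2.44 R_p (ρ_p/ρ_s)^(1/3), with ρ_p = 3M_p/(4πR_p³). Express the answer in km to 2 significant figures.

8800 km

ρ_p = 3M_p/(4πR_p³) = 3 × (6.4 × 10²³) / (4π × (3.4 × 10⁶ m)³) = 3900 kg/m³
d_R = 2.44 × 3400 km × (3900/3300)^(1/3)
    = 8800 km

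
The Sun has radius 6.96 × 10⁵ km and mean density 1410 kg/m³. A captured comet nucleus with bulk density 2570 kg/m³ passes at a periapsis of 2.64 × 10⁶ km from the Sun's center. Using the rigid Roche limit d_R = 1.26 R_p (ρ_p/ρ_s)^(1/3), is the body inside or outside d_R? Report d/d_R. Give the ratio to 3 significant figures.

outside; d/d_R ≈ 3.68

d_R = 1.26 × (6.96 × 10⁵ km) × (1410/2570)^(1/3) = 7.179 × 10⁵ km
d/d_R = (2.64 × 10⁶) / (7.179 × 10⁵) = 3.68
Since d/d_R > 1, the body is outside the Roche limit.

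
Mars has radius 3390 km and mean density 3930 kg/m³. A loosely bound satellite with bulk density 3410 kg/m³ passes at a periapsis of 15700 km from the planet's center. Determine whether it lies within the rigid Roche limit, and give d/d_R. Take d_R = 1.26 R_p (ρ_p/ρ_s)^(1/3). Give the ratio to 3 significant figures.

outside; d/d_R ≈ 3.51

d_R = 1.26 × (3390 km) × (3930/3410)^(1/3) = 4478 km
d/d_R = (15700) / (4478) = 3.51
Since d/d_R > 1, the body is outside the Roche limit.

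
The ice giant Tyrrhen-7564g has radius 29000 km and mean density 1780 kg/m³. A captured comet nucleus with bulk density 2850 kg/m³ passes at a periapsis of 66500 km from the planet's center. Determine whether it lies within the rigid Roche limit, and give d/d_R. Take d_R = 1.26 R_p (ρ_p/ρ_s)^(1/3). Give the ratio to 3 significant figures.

outside; d/d_R ≈ 2.13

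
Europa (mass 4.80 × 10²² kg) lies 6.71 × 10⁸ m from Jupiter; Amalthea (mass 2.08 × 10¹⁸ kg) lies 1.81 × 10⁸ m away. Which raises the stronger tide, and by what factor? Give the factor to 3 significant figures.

Europa, by a factor of ≈ 453

Tidal acceleration ∝ M/d³, so compare M/d³ for each.
Europa: (4.80 × 10²²) / (6.71 × 10⁸)³ = 1.589 × 10⁻⁴
Amalthea: (2.08 × 10¹⁸) / (1.81 × 10⁸)³ = 3.508 × 10⁻⁷
Ratio (larger/smaller) = 453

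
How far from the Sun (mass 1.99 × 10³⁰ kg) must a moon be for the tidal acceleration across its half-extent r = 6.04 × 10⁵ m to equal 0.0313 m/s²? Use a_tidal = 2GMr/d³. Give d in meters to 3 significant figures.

2GMr/d³ = a_tidal  ⇒  d = (2GMr / a_tidal)^(1/3)
d = (2 × 6.674×10⁻¹¹ × (1.99 × 10³⁰) × (6.04 × 10⁵) / (0.0313))^(1/3)
  = 1.72 × 10⁹ m

1.72 × 10⁹ m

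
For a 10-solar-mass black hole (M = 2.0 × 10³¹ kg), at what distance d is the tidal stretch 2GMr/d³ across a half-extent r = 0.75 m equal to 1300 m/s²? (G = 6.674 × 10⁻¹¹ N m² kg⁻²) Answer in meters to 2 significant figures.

1.2 × 10⁶ m

2GMr/d³ = a_tidal  ⇒  d = (2GMr / a_tidal)^(1/3)
d = (2 × 6.674×10⁻¹¹ × (2.0 × 10³¹) × (0.75) / (1300))^(1/3)
  = 1.2 × 10⁶ m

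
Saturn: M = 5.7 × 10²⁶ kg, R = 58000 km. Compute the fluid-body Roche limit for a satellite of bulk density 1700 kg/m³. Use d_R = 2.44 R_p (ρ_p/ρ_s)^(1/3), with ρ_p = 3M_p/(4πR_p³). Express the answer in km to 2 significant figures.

1.1 × 10⁵ km

ρ_p = 3M_p/(4πR_p³) = 3 × (5.7 × 10²⁶) / (4π × (5.8 × 10⁷ m)³) = 700 kg/m³
d_R = 2.44 × 58000 km × (700/1700)^(1/3)
    = 1.1 × 10⁵ km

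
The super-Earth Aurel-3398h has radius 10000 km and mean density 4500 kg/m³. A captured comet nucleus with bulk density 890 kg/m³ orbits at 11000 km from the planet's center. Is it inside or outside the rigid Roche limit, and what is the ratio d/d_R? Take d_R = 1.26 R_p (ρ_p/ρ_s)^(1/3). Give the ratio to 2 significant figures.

inside; d/d_R ≈ 0.51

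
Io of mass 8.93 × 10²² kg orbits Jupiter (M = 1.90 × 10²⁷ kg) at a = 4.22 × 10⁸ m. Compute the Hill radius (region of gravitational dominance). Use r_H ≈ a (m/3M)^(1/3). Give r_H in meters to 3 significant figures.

r_H ≈ a (m/3M)^(1/3)
    = (4.22 × 10⁸) × (8.93 × 10²² / (3 × 1.90 × 10²⁷))^(1/3)
    = 1.06 × 10⁷ m

1.06 × 10⁷ m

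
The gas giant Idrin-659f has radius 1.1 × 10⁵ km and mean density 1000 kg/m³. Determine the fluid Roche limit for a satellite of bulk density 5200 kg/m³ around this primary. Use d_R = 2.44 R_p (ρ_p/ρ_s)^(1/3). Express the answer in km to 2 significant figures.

1.5 × 10⁵ km

d_R = 2.44 × 1.1 × 10⁵ km × (1000/5200)^(1/3)
    = 1.5 × 10⁵ km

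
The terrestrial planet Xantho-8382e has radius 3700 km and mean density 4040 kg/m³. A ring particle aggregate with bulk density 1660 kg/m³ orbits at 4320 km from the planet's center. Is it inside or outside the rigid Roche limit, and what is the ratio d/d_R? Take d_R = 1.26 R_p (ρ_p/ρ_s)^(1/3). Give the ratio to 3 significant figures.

d_R = 1.26 × (3700 km) × (4040/1660)^(1/3) = 6271 km
d/d_R = (4320) / (6271) = 0.689
Since d/d_R < 1, the body is inside the Roche limit.

inside; d/d_R ≈ 0.689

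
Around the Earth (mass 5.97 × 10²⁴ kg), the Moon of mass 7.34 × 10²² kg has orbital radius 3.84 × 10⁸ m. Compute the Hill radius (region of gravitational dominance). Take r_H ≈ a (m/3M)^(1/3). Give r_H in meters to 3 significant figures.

r_H ≈ a (m/3M)^(1/3)
    = (3.84 × 10⁸) × (7.34 × 10²² / (3 × 5.97 × 10²⁴))^(1/3)
    = 6.15 × 10⁷ m

6.15 × 10⁷ m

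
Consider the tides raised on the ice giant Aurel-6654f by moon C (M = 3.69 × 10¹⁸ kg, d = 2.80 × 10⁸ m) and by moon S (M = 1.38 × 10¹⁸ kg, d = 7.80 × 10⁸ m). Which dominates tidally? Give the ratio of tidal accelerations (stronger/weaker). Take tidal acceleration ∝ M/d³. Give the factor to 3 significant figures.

Moon C, by a factor of ≈ 57.8

Compare M/d³ for the two perturbers:
Moon C: (3.69 × 10¹⁸) / (2.80 × 10⁸)³ = 1.681 × 10⁻⁷
Moon S: (1.38 × 10¹⁸) / (7.80 × 10⁸)³ = 2.908 × 10⁻⁹
Ratio (larger/smaller) = 57.8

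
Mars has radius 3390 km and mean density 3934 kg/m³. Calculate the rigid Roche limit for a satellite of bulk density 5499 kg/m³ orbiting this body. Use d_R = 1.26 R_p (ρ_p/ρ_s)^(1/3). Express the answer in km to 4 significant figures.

3820 km

d_R = 1.26 × 3390 km × (3934/5499)^(1/3)
    = 3820 km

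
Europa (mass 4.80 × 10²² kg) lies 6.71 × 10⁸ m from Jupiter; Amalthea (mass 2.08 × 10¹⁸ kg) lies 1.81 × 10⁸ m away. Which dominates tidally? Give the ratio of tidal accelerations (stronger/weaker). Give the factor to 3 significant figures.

The tide-raising term goes as M/d³ (the gradient of a 1/d² field).
Europa: (4.80 × 10²²) / (6.71 × 10⁸)³ = 1.589 × 10⁻⁴
Amalthea: (2.08 × 10¹⁸) / (1.81 × 10⁸)³ = 3.508 × 10⁻⁷
Ratio (larger/smaller) = 453

Europa, by a factor of ≈ 453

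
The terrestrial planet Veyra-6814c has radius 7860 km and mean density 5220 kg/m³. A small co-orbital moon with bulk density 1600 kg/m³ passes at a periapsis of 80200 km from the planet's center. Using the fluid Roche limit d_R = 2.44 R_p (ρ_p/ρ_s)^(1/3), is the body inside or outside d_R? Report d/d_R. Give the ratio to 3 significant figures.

outside; d/d_R ≈ 2.82

d_R = 2.44 × (7860 km) × (5220/1600)^(1/3) = 28440 km
d/d_R = (80200) / (28440) = 2.82
Since d/d_R > 1, the body is outside the Roche limit.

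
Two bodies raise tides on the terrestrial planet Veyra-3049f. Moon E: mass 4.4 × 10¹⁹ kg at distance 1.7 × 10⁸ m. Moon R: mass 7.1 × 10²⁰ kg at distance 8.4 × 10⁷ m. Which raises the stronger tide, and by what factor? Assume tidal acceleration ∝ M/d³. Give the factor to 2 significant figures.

Tidal acceleration ∝ M/d³, so compare M/d³ for each.
Moon E: (4.4 × 10¹⁹) / (1.7 × 10⁸)³ = 8.956 × 10⁻⁶
Moon R: (7.1 × 10²⁰) / (8.4 × 10⁷)³ = 1.198 × 10⁻³
Ratio (larger/smaller) = 130

Moon R, by a factor of ≈ 130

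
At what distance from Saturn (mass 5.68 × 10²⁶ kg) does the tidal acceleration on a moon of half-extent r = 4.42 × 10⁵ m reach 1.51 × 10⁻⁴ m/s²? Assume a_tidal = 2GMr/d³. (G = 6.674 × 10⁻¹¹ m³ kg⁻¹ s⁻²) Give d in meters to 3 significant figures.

6.05 × 10⁸ m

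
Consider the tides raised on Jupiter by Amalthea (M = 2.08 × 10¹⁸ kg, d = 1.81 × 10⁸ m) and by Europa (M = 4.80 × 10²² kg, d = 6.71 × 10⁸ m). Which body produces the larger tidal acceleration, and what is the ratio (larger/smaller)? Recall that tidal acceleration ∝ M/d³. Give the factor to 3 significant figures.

Compare M/d³ for the two perturbers:
Amalthea: (2.08 × 10¹⁸) / (1.81 × 10⁸)³ = 3.508 × 10⁻⁷
Europa: (4.80 × 10²²) / (6.71 × 10⁸)³ = 1.589 × 10⁻⁴
Ratio (larger/smaller) = 453

Europa, by a factor of ≈ 453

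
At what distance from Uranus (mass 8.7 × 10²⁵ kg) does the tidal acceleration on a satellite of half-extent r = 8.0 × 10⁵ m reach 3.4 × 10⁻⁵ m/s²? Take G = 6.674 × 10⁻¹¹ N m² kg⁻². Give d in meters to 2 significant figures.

6.5 × 10⁸ m

2GMr/d³ = a_tidal  ⇒  d = (2GMr / a_tidal)^(1/3)
d = (2 × 6.674×10⁻¹¹ × (8.7 × 10²⁵) × (8.0 × 10⁵) / (3.4 × 10⁻⁵))^(1/3)
  = 6.5 × 10⁸ m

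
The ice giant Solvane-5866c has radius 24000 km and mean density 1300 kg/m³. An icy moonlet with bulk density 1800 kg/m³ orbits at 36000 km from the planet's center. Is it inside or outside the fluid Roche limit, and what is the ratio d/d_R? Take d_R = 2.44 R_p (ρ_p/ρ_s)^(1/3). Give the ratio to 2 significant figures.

d_R = 2.44 × (24000 km) × (1300/1800)^(1/3) = 52540 km
d/d_R = (36000) / (52540) = 0.69
Since d/d_R < 1, the body is inside the Roche limit.

inside; d/d_R ≈ 0.69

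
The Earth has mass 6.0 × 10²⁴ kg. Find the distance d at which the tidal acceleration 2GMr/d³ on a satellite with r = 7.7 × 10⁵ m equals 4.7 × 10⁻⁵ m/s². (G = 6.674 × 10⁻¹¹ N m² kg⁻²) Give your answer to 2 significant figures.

2GMr/d³ = a_tidal  ⇒  d = (2GMr / a_tidal)^(1/3)
d = (2 × 6.674×10⁻¹¹ × (6.0 × 10²⁴) × (7.7 × 10⁵) / (4.7 × 10⁻⁵))^(1/3)
  = 2.4 × 10⁸ m

2.4 × 10⁸ m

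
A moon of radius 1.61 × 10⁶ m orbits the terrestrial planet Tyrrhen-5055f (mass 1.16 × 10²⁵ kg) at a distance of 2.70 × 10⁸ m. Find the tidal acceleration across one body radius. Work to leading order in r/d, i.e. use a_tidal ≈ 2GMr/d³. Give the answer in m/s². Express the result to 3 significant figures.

1.27 × 10⁻⁴ m/s²

Δg = 2GMr/d³
   = 2 × (6.674 × 10⁻¹¹) × (1.16 × 10²⁵) × (1.61 × 10⁶) / (2.70 × 10⁸)³
   = 1.27 × 10⁻⁴ m/s²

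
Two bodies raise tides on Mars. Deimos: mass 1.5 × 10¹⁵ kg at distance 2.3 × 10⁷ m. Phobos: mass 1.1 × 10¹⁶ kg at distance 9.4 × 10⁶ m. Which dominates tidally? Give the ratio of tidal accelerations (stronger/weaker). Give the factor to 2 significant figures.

Tidal stretch scales as M/d³; compute that for each body.
Deimos: (1.5 × 10¹⁵) / (2.3 × 10⁷)³ = 1.233 × 10⁻⁷
Phobos: (1.1 × 10¹⁶) / (9.4 × 10⁶)³ = 1.324 × 10⁻⁵
Ratio (larger/smaller) = 110

Phobos, by a factor of ≈ 110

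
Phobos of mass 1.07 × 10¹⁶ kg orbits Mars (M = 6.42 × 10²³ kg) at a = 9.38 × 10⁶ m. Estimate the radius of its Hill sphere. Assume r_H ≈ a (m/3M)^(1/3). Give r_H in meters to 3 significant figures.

r_H ≈ a (m/3M)^(1/3)
    = (9.38 × 10⁶) × (1.07 × 10¹⁶ / (3 × 6.42 × 10²³))^(1/3)
    = 1.66 × 10⁴ m

1.66 × 10⁴ m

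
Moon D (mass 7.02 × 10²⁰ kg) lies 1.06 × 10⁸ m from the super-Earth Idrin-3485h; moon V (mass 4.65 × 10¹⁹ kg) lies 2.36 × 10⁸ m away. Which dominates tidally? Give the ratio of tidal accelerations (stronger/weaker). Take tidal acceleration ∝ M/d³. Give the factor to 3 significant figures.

Moon D, by a factor of ≈ 167

The tide-raising term goes as M/d³ (the gradient of a 1/d² field).
Moon D: (7.02 × 10²⁰) / (1.06 × 10⁸)³ = 5.894 × 10⁻⁴
Moon V: (4.65 × 10¹⁹) / (2.36 × 10⁸)³ = 3.538 × 10⁻⁶
Ratio (larger/smaller) = 167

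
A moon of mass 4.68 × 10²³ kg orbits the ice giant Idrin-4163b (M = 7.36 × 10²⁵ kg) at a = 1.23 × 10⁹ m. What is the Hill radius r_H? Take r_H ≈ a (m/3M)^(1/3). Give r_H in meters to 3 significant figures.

r_H ≈ a (m/3M)^(1/3)
    = (1.23 × 10⁹) × (4.68 × 10²³ / (3 × 7.36 × 10²⁵))^(1/3)
    = 1.58 × 10⁸ m

1.58 × 10⁸ m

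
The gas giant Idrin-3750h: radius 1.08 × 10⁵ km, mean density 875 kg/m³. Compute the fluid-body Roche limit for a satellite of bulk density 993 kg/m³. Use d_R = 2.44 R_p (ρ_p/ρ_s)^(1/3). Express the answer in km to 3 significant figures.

d_R = 2.44 × 1.08 × 10⁵ km × (875/993)^(1/3)
    = 2.53 × 10⁵ km

2.53 × 10⁵ km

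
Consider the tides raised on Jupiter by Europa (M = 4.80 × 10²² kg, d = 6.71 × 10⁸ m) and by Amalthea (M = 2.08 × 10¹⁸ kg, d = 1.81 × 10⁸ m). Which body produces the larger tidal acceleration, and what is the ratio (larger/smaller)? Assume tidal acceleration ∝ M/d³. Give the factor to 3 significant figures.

Europa, by a factor of ≈ 453

Compare M/d³ for the two perturbers:
Europa: (4.80 × 10²²) / (6.71 × 10⁸)³ = 1.589 × 10⁻⁴
Amalthea: (2.08 × 10¹⁸) / (1.81 × 10⁸)³ = 3.508 × 10⁻⁷
Ratio (larger/smaller) = 453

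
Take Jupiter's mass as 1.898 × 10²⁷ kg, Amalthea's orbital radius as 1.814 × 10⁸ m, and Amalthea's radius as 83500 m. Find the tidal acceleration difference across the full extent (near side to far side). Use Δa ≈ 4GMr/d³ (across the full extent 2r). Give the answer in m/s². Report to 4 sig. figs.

Δg = 4GMr/d³
   = 4 × (6.674 × 10⁻¹¹) × (1.898 × 10²⁷) × (83500) / (1.814 × 10⁸)³
   = 7.088 × 10⁻³ m/s²

7.088 × 10⁻³ m/s²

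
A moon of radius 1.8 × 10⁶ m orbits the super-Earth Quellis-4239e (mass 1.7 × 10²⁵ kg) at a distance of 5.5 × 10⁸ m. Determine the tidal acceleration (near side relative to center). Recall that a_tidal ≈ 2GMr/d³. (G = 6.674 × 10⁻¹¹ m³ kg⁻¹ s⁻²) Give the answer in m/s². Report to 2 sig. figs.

Δa = 2GMr/d³
   = 2 × (6.674 × 10⁻¹¹) × (1.7 × 10²⁵) × (1.8 × 10⁶) / (5.5 × 10⁸)³
   = 2.5 × 10⁻⁵ m/s²

2.5 × 10⁻⁵ m/s²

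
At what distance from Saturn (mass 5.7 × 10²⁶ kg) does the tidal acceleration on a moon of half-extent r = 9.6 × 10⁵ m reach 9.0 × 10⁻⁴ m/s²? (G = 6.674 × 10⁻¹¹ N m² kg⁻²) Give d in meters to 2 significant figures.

4.3 × 10⁸ m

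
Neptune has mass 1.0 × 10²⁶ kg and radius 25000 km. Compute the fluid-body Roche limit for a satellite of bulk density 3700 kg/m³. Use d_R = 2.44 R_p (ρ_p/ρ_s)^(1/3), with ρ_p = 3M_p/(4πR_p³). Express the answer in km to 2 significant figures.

45000 km

ρ_p = 3M_p/(4πR_p³) = 3 × (1.0 × 10²⁶) / (4π × (2.5 × 10⁷ m)³) = 1500 kg/m³
d_R = 2.44 × 25000 km × (1500/3700)^(1/3)
    = 45000 km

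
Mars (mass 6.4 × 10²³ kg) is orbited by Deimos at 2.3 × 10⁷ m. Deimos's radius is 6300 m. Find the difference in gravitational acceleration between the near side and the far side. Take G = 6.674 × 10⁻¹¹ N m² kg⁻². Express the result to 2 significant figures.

8.8 × 10⁻⁵ m/s²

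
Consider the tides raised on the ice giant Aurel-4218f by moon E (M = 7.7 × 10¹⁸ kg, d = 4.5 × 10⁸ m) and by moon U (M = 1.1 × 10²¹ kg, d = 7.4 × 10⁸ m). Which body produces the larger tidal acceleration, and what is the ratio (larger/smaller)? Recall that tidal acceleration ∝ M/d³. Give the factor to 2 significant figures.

Tidal acceleration ∝ M/d³, so compare M/d³ for each.
Moon E: (7.7 × 10¹⁸) / (4.5 × 10⁸)³ = 8.450 × 10⁻⁸
Moon U: (1.1 × 10²¹) / (7.4 × 10⁸)³ = 2.715 × 10⁻⁶
Ratio (larger/smaller) = 32

Moon U, by a factor of ≈ 32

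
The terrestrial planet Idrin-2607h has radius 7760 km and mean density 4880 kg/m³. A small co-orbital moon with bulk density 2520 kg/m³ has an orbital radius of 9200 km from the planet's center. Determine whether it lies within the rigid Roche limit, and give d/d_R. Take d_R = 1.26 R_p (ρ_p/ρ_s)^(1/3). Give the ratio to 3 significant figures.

inside; d/d_R ≈ 0.755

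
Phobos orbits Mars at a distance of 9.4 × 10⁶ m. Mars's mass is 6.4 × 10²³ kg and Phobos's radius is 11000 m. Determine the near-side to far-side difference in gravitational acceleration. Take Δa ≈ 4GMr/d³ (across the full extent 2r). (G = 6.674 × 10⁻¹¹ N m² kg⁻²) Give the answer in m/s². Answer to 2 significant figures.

Near-to-far spans 2r, so the tidal difference is twice the near-to-center value: 4GMr/d³.
a_tidal = 4GMr/d³
        = 4 × (6.674 × 10⁻¹¹) × (6.4 × 10²³) × (11000) / (9.4 × 10⁶)³
        = 2.3 × 10⁻³ m/s²

2.3 × 10⁻³ m/s²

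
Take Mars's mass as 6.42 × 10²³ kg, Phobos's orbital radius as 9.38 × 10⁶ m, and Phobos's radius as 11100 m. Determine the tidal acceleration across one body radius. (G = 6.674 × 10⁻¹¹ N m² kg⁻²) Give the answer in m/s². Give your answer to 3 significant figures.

1.15 × 10⁻³ m/s²

Δa = 2GMr/d³
   = 2 × (6.674 × 10⁻¹¹) × (6.42 × 10²³) × (11100) / (9.38 × 10⁶)³
   = 1.15 × 10⁻³ m/s²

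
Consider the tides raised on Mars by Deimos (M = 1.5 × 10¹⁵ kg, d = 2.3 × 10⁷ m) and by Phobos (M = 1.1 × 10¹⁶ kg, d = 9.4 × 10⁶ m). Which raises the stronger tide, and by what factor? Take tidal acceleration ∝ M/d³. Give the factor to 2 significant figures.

Phobos, by a factor of ≈ 110

Tidal stretch scales as M/d³; compute that for each body.
Deimos: (1.5 × 10¹⁵) / (2.3 × 10⁷)³ = 1.233 × 10⁻⁷
Phobos: (1.1 × 10¹⁶) / (9.4 × 10⁶)³ = 1.324 × 10⁻⁵
Ratio (larger/smaller) = 110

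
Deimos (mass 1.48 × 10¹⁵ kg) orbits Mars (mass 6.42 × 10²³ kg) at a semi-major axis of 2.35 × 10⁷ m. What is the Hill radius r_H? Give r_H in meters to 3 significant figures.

2.15 × 10⁴ m

r_H ≈ a (m/3M)^(1/3)
    = (2.35 × 10⁷) × (1.48 × 10¹⁵ / (3 × 6.42 × 10²³))^(1/3)
    = 2.15 × 10⁴ m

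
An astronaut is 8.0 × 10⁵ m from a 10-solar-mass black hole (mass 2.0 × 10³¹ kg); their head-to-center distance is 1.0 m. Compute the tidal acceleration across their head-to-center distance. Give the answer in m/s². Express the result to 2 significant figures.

Differencing GM/(d−r)² and GM/d² to first order in r/d gives 2GMr/d³.
Δa = 2GMr/d³
   = 2 × (6.674 × 10⁻¹¹) × (2.0 × 10³¹) × (1.0) / (8.0 × 10⁵)³
   = 5.2 × 10³ m/s²

5.2 × 10³ m/s²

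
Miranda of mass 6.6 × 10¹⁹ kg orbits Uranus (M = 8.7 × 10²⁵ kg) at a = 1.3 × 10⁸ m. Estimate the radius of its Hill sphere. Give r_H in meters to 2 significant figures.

r_H ≈ a (m/3M)^(1/3)
    = (1.3 × 10⁸) × (6.6 × 10¹⁹ / (3 × 8.7 × 10²⁵))^(1/3)
    = 8.2 × 10⁵ m

8.2 × 10⁵ m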